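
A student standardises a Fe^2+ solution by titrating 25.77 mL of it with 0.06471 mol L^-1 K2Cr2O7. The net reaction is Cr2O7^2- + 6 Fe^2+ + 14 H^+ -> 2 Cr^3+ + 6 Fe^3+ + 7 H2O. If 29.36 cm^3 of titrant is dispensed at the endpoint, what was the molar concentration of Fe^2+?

n(K2Cr2O7) = 0.06471 x 0.02936 = 0.001900 mol.
From the balanced equation, 1 mol K2Cr2O7 reacts with 6 mol Fe^2+, so n(Fe^2+) = 0.001900 x 6/1 = 0.01140 mol.
[Fe^2+] = 0.01140 / 0.02577 L = 0.442 M.

0.442 M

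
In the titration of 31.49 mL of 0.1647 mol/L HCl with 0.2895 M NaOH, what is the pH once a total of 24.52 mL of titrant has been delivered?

n(acid) = 0.1647 x 0.03149 = 0.005186 mol; n(NaOH) added = 0.2895 x 0.02452 = 0.007099 mol.
Base is in excess by 0.007099 - 0.005186 = 0.001912 mol in a total volume of 0.05601 L.
[OH^-] = 0.001912/0.05601 = 0.03414 M, so pOH = 1.47 and pH = 14.00 - 1.47 = 12.53.

12.53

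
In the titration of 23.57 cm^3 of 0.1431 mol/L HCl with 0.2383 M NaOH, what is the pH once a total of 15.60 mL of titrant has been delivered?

n(acid) = 0.1431 x 0.02357 = 0.003373 mol; n(NaOH) added = 0.2383 x 0.01560 = 0.003717 mol.
Base is in excess by 0.003717 - 0.003373 = 0.0003446 mol in a total volume of 0.03917 L.
[OH^-] = 0.0003446/0.03917 = 0.008798 M, so pOH = 2.06 and pH = 14.00 - 2.06 = 11.94.

11.94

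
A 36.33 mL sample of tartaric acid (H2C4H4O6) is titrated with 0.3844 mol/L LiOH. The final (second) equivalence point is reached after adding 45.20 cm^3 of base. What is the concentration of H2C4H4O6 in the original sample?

0.239 M

n(LiOH) = 0.3844 x 0.04520 = 0.01737 mol.
At the final (second) equivalence point, 2 mol OH^- react per mol H2C4H4O6, so n(H2C4H4O6) = 0.01737 / 2 = 0.008687 mol.
[H2C4H4O6] = 0.008687 / 0.03633 L = 0.239 M.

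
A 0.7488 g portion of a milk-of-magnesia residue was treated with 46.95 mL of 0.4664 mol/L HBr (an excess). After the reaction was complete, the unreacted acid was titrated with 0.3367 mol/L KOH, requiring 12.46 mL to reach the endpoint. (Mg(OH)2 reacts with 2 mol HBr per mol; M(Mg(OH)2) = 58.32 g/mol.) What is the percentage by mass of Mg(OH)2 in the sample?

68.9%

Total n(HBr) added = 0.4664 x 0.04695 = 0.02190 mol.
n(KOH) used = 0.3367 x 0.01246 = 0.004195 mol, which equals the excess n(HBr).
So n(HBr) consumed by the sample = 0.02190 - 0.004195 = 0.01770 mol.
n(Mg(OH)2) = 0.01770 / 2 = 0.008851 mol.
mass Mg(OH)2 = 0.008851 x 58.32 = 0.5162 g, so %Mg(OH)2 = 0.5162/0.7488 x 100 = 68.9%.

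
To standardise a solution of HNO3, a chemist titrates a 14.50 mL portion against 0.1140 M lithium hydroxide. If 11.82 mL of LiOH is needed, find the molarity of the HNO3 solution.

0.0929 M

n(LiOH) delivered = 0.1140 x 0.01182 = 0.001347 mol.
For a 1:1 reaction, n(HNO3) = 0.001347 mol.
[HNO3] = 0.001347 mol / 0.01450 L = 0.0929 M.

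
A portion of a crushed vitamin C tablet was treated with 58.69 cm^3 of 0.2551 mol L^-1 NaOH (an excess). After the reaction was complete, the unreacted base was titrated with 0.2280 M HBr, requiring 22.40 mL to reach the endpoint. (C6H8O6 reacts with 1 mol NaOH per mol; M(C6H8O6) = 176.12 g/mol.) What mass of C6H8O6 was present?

1.74 g

Total n(NaOH) added = 0.2551 x 0.05869 = 0.01497 mol.
n(HBr) used = 0.2280 x 0.02240 = 0.005107 mol, which equals the excess n(NaOH).
So n(NaOH) consumed by the sample = 0.01497 - 0.005107 = 0.009865 mol.
n(C6H8O6) = 0.009865 / 1 = 0.009865 mol.
mass = 0.009865 mol x 176.12 g/mol = 1.74 g.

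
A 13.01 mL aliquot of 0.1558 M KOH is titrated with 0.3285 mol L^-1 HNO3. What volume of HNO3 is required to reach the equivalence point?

6.17 mL

n(KOH) = 0.1558 mol/L x 0.01301 L = 0.002027 mol.
At equivalence n(HNO3) = n(KOH) = 0.002027 mol.
V(HNO3) = 0.002027 / 0.3285 = 0.006170 L = 6.17 mL.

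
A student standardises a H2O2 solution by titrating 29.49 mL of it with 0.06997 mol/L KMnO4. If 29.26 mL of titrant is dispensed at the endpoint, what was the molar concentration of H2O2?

n(KMnO4) = 0.06997 x 0.02926 = 0.002047 mol.
From the balanced equation, 2 mol KMnO4 reacts with 5 mol H2O2, so n(H2O2) = 0.002047 x 5/2 = 0.005118 mol.
[H2O2] = 0.005118 / 0.02949 L = 0.174 M.

0.174 M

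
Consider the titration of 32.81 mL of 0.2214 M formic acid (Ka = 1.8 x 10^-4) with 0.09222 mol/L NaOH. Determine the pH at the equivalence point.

8.28

n(HCOOH) = 0.2214 x 0.03281 = 0.007264 mol; V(NaOH) at equivalence = 0.007264/0.09222 = 0.07877 L.
At equivalence all the acid is converted to HCOO-; total volume = 0.03281 + 0.07877 = 0.1116 L, so [HCOO-] = 0.007264/0.1116 = 0.06510 M.
Kb = Kw/Ka = 1.0e-14 / 1.8 x 10^-4 = 5.56e-11.
[OH^-] = sqrt(Kb x [HCOO-]) = sqrt(5.56e-11 x 0.06510) = 1.90e-6 M.
pOH = 5.72, so pH = 14.00 - 5.72 = 8.28.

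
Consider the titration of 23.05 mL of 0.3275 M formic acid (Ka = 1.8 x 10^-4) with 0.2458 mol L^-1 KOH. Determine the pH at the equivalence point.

8.45

n(HCOOH) = 0.3275 x 0.02305 = 0.007549 mol; V(KOH) at equivalence = 0.007549/0.2458 = 0.03071 L.
At equivalence all the acid is converted to HCOO-; total volume = 0.02305 + 0.03071 = 0.05376 L, so [HCOO-] = 0.007549/0.05376 = 0.1404 M.
Kb = Kw/Ka = 1.0e-14 / 1.8 x 10^-4 = 5.56e-11.
[OH^-] = sqrt(Kb x [HCOO-]) = sqrt(5.56e-11 x 0.1404) = 2.79e-6 M.
pOH = 5.55, so pH = 14.00 - 5.55 = 8.45.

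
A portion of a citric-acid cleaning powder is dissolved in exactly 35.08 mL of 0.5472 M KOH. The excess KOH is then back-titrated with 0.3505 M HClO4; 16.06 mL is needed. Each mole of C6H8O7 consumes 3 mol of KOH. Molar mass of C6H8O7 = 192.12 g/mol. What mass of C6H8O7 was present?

Total n(KOH) added = 0.5472 x 0.03508 = 0.01920 mol.
n(HClO4) used = 0.3505 x 0.01606 = 0.005629 mol, which equals the excess n(KOH).
So n(KOH) consumed by the sample = 0.01920 - 0.005629 = 0.01357 mol.
n(C6H8O7) = 0.01357 / 3 = 0.004522 mol.
mass = 0.004522 mol x 192.12 g/mol = 0.869 g.

0.869 g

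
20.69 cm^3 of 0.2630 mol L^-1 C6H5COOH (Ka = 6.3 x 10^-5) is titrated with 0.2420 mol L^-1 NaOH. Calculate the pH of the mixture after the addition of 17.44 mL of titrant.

Initial n(C6H5COOH) = 0.2630 x 0.02069 = 0.005441 mol.
n(NaOH) added = 0.2420 x 0.01744 = 0.004220 mol, converting that many moles of C6H5COOH to C6H5COO-.
Remaining n(C6H5COOH) = 0.001221 mol; n(C6H5COO-) = 0.004220 mol.
By Henderson-Hasselbalch, pH = pKa + log([A^-]/[HA]) = 4.20 + log(0.004220/0.001221) = 4.20 + (+0.54) = 4.74.

4.74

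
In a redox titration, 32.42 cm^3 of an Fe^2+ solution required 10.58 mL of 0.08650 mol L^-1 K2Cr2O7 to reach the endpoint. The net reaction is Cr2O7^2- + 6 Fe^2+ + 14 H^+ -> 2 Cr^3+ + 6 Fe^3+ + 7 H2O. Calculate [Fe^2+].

0.169 M

n(K2Cr2O7) = 0.08650 x 0.01058 = 0.0009152 mol.
From the balanced equation, 1 mol K2Cr2O7 reacts with 6 mol Fe^2+, so n(Fe^2+) = 0.0009152 x 6/1 = 0.005491 mol.
[Fe^2+] = 0.005491 / 0.03242 L = 0.169 M.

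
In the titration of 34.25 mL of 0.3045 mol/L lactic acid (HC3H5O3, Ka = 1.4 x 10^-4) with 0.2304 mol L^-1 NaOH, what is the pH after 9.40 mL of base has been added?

Initial n(HC3H5O3) = 0.3045 x 0.03425 = 0.01043 mol.
n(NaOH) added = 0.2304 x 0.009400 = 0.002166 mol, converting that many moles of HC3H5O3 to C3H5O3-.
Remaining n(HC3H5O3) = 0.008263 mol; n(C3H5O3-) = 0.002166 mol.
By Henderson-Hasselbalch, pH = pKa + log([A^-]/[HA]) = 3.85 + log(0.002166/0.008263) = 3.85 + (-0.58) = 3.27.

3.27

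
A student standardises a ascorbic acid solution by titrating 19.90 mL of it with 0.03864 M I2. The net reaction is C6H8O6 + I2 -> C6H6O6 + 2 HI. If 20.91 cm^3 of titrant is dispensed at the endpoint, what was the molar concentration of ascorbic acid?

0.0406 M

n(I2) = 0.03864 x 0.02091 = 0.0008080 mol.
From the balanced equation, 1 mol I2 reacts with 1 mol ascorbic acid, so n(ascorbic acid) = 0.0008080 x 1/1 = 0.0008080 mol.
[ascorbic acid] = 0.0008080 / 0.01990 L = 0.0406 M.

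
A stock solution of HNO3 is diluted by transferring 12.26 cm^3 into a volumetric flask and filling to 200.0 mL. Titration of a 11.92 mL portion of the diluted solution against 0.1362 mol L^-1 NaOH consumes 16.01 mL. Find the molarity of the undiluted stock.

2.98 M

n(NaOH) = 0.1362 x 0.01601 = 0.002181 mol.
n(HNO3) in the aliquot = 0.002181 mol.
[diluted HNO3] = 0.002181 / 0.01192 = 0.1829 M.
Dilution factor = 200.0/12.26 = 16.31, so [stock] = 0.1829 x 16.31 = 2.98 M.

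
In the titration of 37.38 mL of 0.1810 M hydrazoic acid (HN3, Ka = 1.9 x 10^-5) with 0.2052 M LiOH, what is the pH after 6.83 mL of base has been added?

Initial n(HN3) = 0.1810 x 0.03738 = 0.006766 mol.
n(LiOH) added = 0.2052 x 0.006830 = 0.001402 mol, converting that many moles of HN3 to N3-.
Remaining n(HN3) = 0.005364 mol; n(N3-) = 0.001402 mol.
By Henderson-Hasselbalch, pH = pKa + log([A^-]/[HA]) = 4.72 + log(0.001402/0.005364) = 4.72 + (-0.58) = 4.14.

4.14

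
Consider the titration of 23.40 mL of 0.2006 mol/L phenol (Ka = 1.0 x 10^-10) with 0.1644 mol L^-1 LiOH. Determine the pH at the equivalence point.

n(C6H5OH) = 0.2006 x 0.02340 = 0.004694 mol; V(LiOH) at equivalence = 0.004694/0.1644 = 0.02855 L.
At equivalence all the acid is converted to C6H5O-; total volume = 0.02340 + 0.02855 = 0.05195 L, so [C6H5O-] = 0.004694/0.05195 = 0.09035 M.
Kb = Kw/Ka = 1.0e-14 / 1.0 x 10^-10 = 0.000100.
[OH^-] = sqrt(Kb x [C6H5O-]) = sqrt(0.000100 x 0.09035) = 0.00301 M.
pOH = 2.52, so pH = 14.00 - 2.52 = 11.48.

11.48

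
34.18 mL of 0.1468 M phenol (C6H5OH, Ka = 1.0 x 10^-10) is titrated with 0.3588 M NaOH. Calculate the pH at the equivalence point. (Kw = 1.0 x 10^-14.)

n(C6H5OH) = 0.1468 x 0.03418 = 0.005018 mol; V(NaOH) at equivalence = 0.005018/0.3588 = 0.01398 L.
At equivalence all the acid is converted to C6H5O-; total volume = 0.03418 + 0.01398 = 0.04816 L, so [C6H5O-] = 0.005018/0.04816 = 0.1042 M.
Kb = Kw/Ka = 1.0e-14 / 1.0 x 10^-10 = 0.000100.
[OH^-] = sqrt(Kb x [C6H5O-]) = sqrt(0.000100 x 0.1042) = 0.00323 M.
pOH = 2.49, so pH = 14.00 - 2.49 = 11.51.

11.51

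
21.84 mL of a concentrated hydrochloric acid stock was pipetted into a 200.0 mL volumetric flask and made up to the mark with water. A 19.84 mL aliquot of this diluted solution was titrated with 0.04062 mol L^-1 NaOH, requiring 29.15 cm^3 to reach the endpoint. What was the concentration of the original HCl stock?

0.547 M

n(NaOH) = 0.04062 x 0.02915 = 0.001184 mol.
n(HCl) in the aliquot = 0.001184 mol.
[diluted HCl] = 0.001184 / 0.01984 = 0.05968 M.
Dilution factor = 200.0/21.84 = 9.158, so [stock] = 0.05968 x 9.158 = 0.547 M.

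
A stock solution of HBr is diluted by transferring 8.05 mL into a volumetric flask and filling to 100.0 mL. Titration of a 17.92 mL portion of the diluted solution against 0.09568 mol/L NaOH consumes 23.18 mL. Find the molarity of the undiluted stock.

n(NaOH) = 0.09568 x 0.02318 = 0.002218 mol.
n(HBr) in the aliquot = 0.002218 mol.
[diluted HBr] = 0.002218 / 0.01792 = 0.1238 M.
Dilution factor = 100.0/8.050 = 12.42, so [stock] = 0.1238 x 12.42 = 1.54 M.

1.54 M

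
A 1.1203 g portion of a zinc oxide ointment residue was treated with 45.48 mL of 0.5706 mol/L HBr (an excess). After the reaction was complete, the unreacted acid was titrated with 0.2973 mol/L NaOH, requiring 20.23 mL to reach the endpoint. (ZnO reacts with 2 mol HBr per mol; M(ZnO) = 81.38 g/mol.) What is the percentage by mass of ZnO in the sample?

72.4%

Total n(HBr) added = 0.5706 x 0.04548 = 0.02595 mol.
n(NaOH) used = 0.2973 x 0.02023 = 0.006014 mol, which equals the excess n(HBr).
So n(HBr) consumed by the sample = 0.02595 - 0.006014 = 0.01994 mol.
n(ZnO) = 0.01994 / 2 = 0.009968 mol.
mass ZnO = 0.009968 x 81.38 = 0.8112 g, so %ZnO = 0.8112/1.1203 x 100 = 72.4%.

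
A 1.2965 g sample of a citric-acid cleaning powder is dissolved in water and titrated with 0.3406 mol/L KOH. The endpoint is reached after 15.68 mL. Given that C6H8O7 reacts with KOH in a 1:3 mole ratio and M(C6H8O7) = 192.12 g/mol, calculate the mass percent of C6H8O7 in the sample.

26.4%

n(KOH) = 0.3406 x 0.01568 = 0.005341 mol.
n(C6H8O7) = 0.005341 / 3 = 0.001780 mol.
mass of C6H8O7 = 0.001780 x 192.12 = 0.3420 g.
% purity = 0.3420 / 1.2965 x 100 = 26.4%.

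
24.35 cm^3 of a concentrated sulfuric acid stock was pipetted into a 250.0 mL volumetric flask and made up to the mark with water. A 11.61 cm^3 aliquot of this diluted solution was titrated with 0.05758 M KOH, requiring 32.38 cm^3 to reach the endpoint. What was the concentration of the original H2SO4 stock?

0.824 M

n(KOH) = 0.05758 x 0.03238 = 0.001864 mol.
n(H2SO4) in the aliquot = 0.001864 x 1/2 = 0.0009322 mol.
[diluted H2SO4] = 0.0009322 / 0.01161 = 0.08029 M.
Dilution factor = 250.0/24.35 = 10.27, so [stock] = 0.08029 x 10.27 = 0.824 M.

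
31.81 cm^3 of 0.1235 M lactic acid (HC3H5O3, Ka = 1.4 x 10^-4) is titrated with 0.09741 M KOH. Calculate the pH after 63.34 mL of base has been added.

n(acid) = 0.1235 x 0.03181 = 0.003929 mol; n(KOH) added = 0.09741 x 0.06334 = 0.006170 mol.
Base is in excess by 0.006170 - 0.003929 = 0.002241 mol in a total volume of 0.09515 L.
[OH^-] = 0.002241/0.09515 = 0.02356 M, so pOH = 1.63 and pH = 14.00 - 1.63 = 12.37.

12.37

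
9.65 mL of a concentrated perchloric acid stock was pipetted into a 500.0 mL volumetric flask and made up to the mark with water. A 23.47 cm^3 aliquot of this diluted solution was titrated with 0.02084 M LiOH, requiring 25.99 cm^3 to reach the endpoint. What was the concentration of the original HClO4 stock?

n(LiOH) = 0.02084 x 0.02599 = 0.0005416 mol.
n(HClO4) in the aliquot = 0.0005416 mol.
[diluted HClO4] = 0.0005416 / 0.02347 = 0.02308 M.
Dilution factor = 500.0/9.650 = 51.81, so [stock] = 0.02308 x 51.81 = 1.20 M.

1.20 M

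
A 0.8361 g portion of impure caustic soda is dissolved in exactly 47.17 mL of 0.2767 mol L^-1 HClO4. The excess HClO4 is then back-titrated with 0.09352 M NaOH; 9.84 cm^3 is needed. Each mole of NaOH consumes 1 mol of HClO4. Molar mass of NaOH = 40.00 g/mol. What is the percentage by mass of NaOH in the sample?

Total n(HClO4) added = 0.2767 x 0.04717 = 0.01305 mol.
n(NaOH) used = 0.09352 x 0.009840 = 0.0009202 mol, which equals the excess n(HClO4).
So n(HClO4) consumed by the sample = 0.01305 - 0.0009202 = 0.01213 mol.
n(NaOH) = 0.01213 / 1 = 0.01213 mol.
mass NaOH = 0.01213 x 40.00 = 0.4853 g, so %NaOH = 0.4853/0.8361 x 100 = 58.0%.

58.0%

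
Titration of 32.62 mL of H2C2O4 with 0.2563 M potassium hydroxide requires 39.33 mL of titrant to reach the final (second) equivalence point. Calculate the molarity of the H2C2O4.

0.155 M

n(KOH) = 0.2563 x 0.03933 = 0.01008 mol.
At the final (second) equivalence point, 2 mol OH^- react per mol H2C2O4, so n(H2C2O4) = 0.01008 / 2 = 0.005040 mol.
[H2C2O4] = 0.005040 / 0.03262 L = 0.155 M.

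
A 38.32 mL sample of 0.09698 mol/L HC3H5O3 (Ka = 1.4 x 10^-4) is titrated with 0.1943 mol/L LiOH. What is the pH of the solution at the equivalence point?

n(HC3H5O3) = 0.09698 x 0.03832 = 0.003716 mol; V(LiOH) at equivalence = 0.003716/0.1943 = 0.01913 L.
At equivalence all the acid is converted to C3H5O3-; total volume = 0.03832 + 0.01913 = 0.05745 L, so [C3H5O3-] = 0.003716/0.05745 = 0.06469 M.
Kb = Kw/Ka = 1.0e-14 / 1.4 x 10^-4 = 7.14e-11.
[OH^-] = sqrt(Kb x [C3H5O3-]) = sqrt(7.14e-11 x 0.06469) = 2.15e-6 M.
pOH = 5.67, so pH = 14.00 - 5.67 = 8.33.

8.33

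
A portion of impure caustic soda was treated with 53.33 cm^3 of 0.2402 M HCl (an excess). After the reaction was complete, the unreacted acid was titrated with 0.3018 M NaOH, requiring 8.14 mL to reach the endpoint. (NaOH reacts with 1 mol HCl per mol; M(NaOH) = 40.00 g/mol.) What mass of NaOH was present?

Total n(HCl) added = 0.2402 x 0.05333 = 0.01281 mol.
n(NaOH) used = 0.3018 x 0.008140 = 0.002457 mol, which equals the excess n(HCl).
So n(HCl) consumed by the sample = 0.01281 - 0.002457 = 0.01035 mol.
n(NaOH) = 0.01035 / 1 = 0.01035 mol.
mass = 0.01035 mol x 40.00 g/mol = 0.414 g.

0.414 g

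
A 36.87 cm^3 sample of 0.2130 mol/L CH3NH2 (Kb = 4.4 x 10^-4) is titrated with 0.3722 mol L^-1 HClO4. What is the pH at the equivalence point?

5.76

n(CH3NH2) = 0.2130 x 0.03687 = 0.007853 mol; V(HClO4) at equivalence = 0.007853/0.3722 = 0.02110 L.
At equivalence the base is fully converted to CH3NH3+; total volume = 0.05797 L, so [CH3NH3+] = 0.007853/0.05797 = 0.1355 M.
Ka(CH3NH3+) = Kw/Kb = 1.0e-14 / 4.4 x 10^-4 = 2.27e-11.
[H^+] = sqrt(Ka x [CH3NH3+]) = sqrt(2.27e-11 x 0.1355) = 1.75e-6 M.
pH = -log(1.75e-6) = 5.76.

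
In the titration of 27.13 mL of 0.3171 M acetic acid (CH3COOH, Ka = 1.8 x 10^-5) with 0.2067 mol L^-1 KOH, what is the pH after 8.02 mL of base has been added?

Initial n(CH3COOH) = 0.3171 x 0.02713 = 0.008603 mol.
n(KOH) added = 0.2067 x 0.008020 = 0.001658 mol, converting that many moles of CH3COOH to CH3COO-.
Remaining n(CH3COOH) = 0.006945 mol; n(CH3COO-) = 0.001658 mol.
By Henderson-Hasselbalch, pH = pKa + log([A^-]/[HA]) = 4.74 + log(0.001658/0.006945) = 4.74 + (-0.62) = 4.12.

4.12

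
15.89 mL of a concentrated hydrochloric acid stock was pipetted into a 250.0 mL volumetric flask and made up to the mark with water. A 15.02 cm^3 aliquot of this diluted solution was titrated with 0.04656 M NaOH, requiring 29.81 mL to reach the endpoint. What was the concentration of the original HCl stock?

n(NaOH) = 0.04656 x 0.02981 = 0.001388 mol.
n(HCl) in the aliquot = 0.001388 mol.
[diluted HCl] = 0.001388 / 0.01502 = 0.09241 M.
Dilution factor = 250.0/15.89 = 15.73, so [stock] = 0.09241 x 15.73 = 1.45 M.

1.45 M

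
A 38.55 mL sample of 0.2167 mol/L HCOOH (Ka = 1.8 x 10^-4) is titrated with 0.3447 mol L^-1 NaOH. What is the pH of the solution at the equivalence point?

8.43

n(HCOOH) = 0.2167 x 0.03855 = 0.008354 mol; V(NaOH) at equivalence = 0.008354/0.3447 = 0.02423 L.
At equivalence all the acid is converted to HCOO-; total volume = 0.03855 + 0.02423 = 0.06278 L, so [HCOO-] = 0.008354/0.06278 = 0.1331 M.
Kb = Kw/Ka = 1.0e-14 / 1.8 x 10^-4 = 5.56e-11.
[OH^-] = sqrt(Kb x [HCOO-]) = sqrt(5.56e-11 x 0.1331) = 2.72e-6 M.
pOH = 5.57, so pH = 14.00 - 5.57 = 8.43.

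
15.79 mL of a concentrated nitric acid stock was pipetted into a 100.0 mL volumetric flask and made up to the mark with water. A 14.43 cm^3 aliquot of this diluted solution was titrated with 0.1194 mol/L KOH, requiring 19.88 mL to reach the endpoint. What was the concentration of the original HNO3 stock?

1.04 M

n(KOH) = 0.1194 x 0.01988 = 0.002374 mol.
n(HNO3) in the aliquot = 0.002374 mol.
[diluted HNO3] = 0.002374 / 0.01443 = 0.1645 M.
Dilution factor = 100.0/15.79 = 6.333, so [stock] = 0.1645 x 6.333 = 1.04 M.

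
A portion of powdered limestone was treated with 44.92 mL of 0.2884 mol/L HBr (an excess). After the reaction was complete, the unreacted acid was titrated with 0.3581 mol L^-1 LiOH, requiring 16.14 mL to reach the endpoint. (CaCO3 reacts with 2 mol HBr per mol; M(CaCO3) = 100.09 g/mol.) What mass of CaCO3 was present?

Total n(HBr) added = 0.2884 x 0.04492 = 0.01295 mol.
n(LiOH) used = 0.3581 x 0.01614 = 0.005780 mol, which equals the excess n(HBr).
So n(HBr) consumed by the sample = 0.01295 - 0.005780 = 0.007175 mol.
n(CaCO3) = 0.007175 / 2 = 0.003588 mol.
mass = 0.003588 mol x 100.09 g/mol = 0.359 g.

0.359 g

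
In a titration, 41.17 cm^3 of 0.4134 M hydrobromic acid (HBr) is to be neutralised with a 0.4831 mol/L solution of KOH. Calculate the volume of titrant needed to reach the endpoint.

35.2 mL

n(HBr) = 0.4134 mol/L x 0.04117 L = 0.01702 mol.
At equivalence n(KOH) = n(HBr) = 0.01702 mol.
V(KOH) = 0.01702 / 0.4831 = 0.03523 L = 35.2 mL.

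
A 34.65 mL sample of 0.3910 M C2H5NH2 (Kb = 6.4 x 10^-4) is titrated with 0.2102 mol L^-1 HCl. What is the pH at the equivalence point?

5.84

n(C2H5NH2) = 0.3910 x 0.03465 = 0.01355 mol; V(HCl) at equivalence = 0.01355/0.2102 = 0.06445 L.
At equivalence the base is fully converted to C2H5NH3+; total volume = 0.09910 L, so [C2H5NH3+] = 0.01355/0.09910 = 0.1367 M.
Ka(C2H5NH3+) = Kw/Kb = 1.0e-14 / 6.4 x 10^-4 = 1.56e-11.
[H^+] = sqrt(Ka x [C2H5NH3+]) = sqrt(1.56e-11 x 0.1367) = 1.46e-6 M.
pH = -log(1.46e-6) = 5.84.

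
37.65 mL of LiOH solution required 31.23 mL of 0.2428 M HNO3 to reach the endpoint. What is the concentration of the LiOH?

n(HNO3) delivered = 0.2428 x 0.03123 = 0.007583 mol.
For a 1:1 reaction, n(LiOH) = 0.007583 mol.
[LiOH] = 0.007583 mol / 0.03765 L = 0.201 M.

0.201 M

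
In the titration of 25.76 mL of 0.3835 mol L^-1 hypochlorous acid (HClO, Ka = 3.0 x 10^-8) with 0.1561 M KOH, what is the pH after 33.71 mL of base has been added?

Initial n(HClO) = 0.3835 x 0.02576 = 0.009879 mol.
n(KOH) added = 0.1561 x 0.03371 = 0.005262 mol, converting that many moles of HClO to ClO-.
Remaining n(HClO) = 0.004617 mol; n(ClO-) = 0.005262 mol.
By Henderson-Hasselbalch, pH = pKa + log([A^-]/[HA]) = 7.52 + log(0.005262/0.004617) = 7.52 + (+0.06) = 7.58.

7.58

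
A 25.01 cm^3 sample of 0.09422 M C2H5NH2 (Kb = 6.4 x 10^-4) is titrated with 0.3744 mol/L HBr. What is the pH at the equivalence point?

5.96

n(C2H5NH2) = 0.09422 x 0.02501 = 0.002356 mol; V(HBr) at equivalence = 0.002356/0.3744 = 0.006294 L.
At equivalence the base is fully converted to C2H5NH3+; total volume = 0.03130 L, so [C2H5NH3+] = 0.002356/0.03130 = 0.07528 M.
Ka(C2H5NH3+) = Kw/Kb = 1.0e-14 / 6.4 x 10^-4 = 1.56e-11.
[H^+] = sqrt(Ka x [C2H5NH3+]) = sqrt(1.56e-11 x 0.07528) = 1.08e-6 M.
pH = -log(1.08e-6) = 5.96.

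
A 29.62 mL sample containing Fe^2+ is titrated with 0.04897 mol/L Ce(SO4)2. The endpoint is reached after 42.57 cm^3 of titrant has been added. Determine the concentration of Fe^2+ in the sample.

0.0704 M

n(Ce(SO4)2) = 0.04897 x 0.04257 = 0.002085 mol.
From the balanced equation, 1 mol Ce(SO4)2 reacts with 1 mol Fe^2+, so n(Fe^2+) = 0.002085 x 1/1 = 0.002085 mol.
[Fe^2+] = 0.002085 / 0.02962 L = 0.0704 M.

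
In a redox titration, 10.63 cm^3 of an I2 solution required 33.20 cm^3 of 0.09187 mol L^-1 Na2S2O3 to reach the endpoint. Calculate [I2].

n(Na2S2O3) = 0.09187 x 0.03320 = 0.003050 mol.
From the balanced equation, 2 mol Na2S2O3 reacts with 1 mol I2, so n(I2) = 0.003050 x 1/2 = 0.001525 mol.
[I2] = 0.001525 / 0.01063 L = 0.143 M.

0.143 M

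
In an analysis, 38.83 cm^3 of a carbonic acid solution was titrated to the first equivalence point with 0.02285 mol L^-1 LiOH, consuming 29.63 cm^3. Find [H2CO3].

n(LiOH) = 0.02285 x 0.02963 = 0.0006770 mol.
At the first equivalence point, 1 mol OH^- react per mol H2CO3, so n(H2CO3) = 0.0006770 / 1 = 0.0006770 mol.
[H2CO3] = 0.0006770 / 0.03883 L = 0.0174 M.

0.0174 M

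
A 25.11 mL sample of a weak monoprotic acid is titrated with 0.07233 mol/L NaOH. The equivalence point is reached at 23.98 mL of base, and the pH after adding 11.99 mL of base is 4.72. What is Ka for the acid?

1.9 x 10^-5

11.99 mL is half of the equivalence volume, so this is the half-equivalence point where [HA] = [A^-].
At half-equivalence pH = pKa, so pKa = 4.72.
Ka = 10^(-4.72) = 1.9 x 10^-5.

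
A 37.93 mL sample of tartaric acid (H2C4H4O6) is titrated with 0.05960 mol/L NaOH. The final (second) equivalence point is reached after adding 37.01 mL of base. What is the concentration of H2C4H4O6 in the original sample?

n(NaOH) = 0.05960 x 0.03701 = 0.002206 mol.
At the final (second) equivalence point, 2 mol OH^- react per mol H2C4H4O6, so n(H2C4H4O6) = 0.002206 / 2 = 0.001103 mol.
[H2C4H4O6] = 0.001103 / 0.03793 L = 0.0291 M.

0.0291 M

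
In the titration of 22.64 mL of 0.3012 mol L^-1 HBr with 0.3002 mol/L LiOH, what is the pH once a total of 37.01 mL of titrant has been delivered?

n(acid) = 0.3012 x 0.02264 = 0.006819 mol; n(LiOH) added = 0.3002 x 0.03701 = 0.01111 mol.
Base is in excess by 0.01111 - 0.006819 = 0.004291 mol in a total volume of 0.05965 L.
[OH^-] = 0.004291/0.05965 = 0.07194 M, so pOH = 1.14 and pH = 14.00 - 1.14 = 12.86.

12.86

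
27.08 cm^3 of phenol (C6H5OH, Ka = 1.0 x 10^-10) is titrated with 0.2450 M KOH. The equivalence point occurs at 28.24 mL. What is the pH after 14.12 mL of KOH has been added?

14.12 mL is exactly half the equivalence volume (28.24/2), i.e. the half-equivalence point.
There, n(HA) = n(A^-), so pH = pKa = -log(1.0 x 10^-10) = 10.00.

10.00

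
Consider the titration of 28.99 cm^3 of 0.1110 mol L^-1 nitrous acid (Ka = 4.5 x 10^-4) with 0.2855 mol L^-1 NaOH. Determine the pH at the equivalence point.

8.12

n(HNO2) = 0.1110 x 0.02899 = 0.003218 mol; V(NaOH) at equivalence = 0.003218/0.2855 = 0.01127 L.
At equivalence all the acid is converted to NO2-; total volume = 0.02899 + 0.01127 = 0.04026 L, so [NO2-] = 0.003218/0.04026 = 0.07993 M.
Kb = Kw/Ka = 1.0e-14 / 4.5 x 10^-4 = 2.22e-11.
[OH^-] = sqrt(Kb x [NO2-]) = sqrt(2.22e-11 x 0.07993) = 1.33e-6 M.
pOH = 5.88, so pH = 14.00 - 5.88 = 8.12.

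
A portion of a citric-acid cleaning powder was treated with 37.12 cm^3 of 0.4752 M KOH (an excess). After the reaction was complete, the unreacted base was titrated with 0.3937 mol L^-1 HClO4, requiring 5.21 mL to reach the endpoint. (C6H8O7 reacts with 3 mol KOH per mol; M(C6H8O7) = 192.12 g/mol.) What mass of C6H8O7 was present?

Total n(KOH) added = 0.4752 x 0.03712 = 0.01764 mol.
n(HClO4) used = 0.3937 x 0.005210 = 0.002051 mol, which equals the excess n(KOH).
So n(KOH) consumed by the sample = 0.01764 - 0.002051 = 0.01559 mol.
n(C6H8O7) = 0.01559 / 3 = 0.005196 mol.
mass = 0.005196 mol x 192.12 g/mol = 0.998 g.

0.998 g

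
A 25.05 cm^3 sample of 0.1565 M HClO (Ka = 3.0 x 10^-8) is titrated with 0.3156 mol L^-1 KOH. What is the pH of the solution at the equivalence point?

n(HClO) = 0.1565 x 0.02505 = 0.003920 mol; V(KOH) at equivalence = 0.003920/0.3156 = 0.01242 L.
At equivalence all the acid is converted to ClO-; total volume = 0.02505 + 0.01242 = 0.03747 L, so [ClO-] = 0.003920/0.03747 = 0.1046 M.
Kb = Kw/Ka = 1.0e-14 / 3.0 x 10^-8 = 3.33e-7.
[OH^-] = sqrt(Kb x [ClO-]) = sqrt(3.33e-7 x 0.1046) = 0.000187 M.
pOH = 3.73, so pH = 14.00 - 3.73 = 10.27.

10.27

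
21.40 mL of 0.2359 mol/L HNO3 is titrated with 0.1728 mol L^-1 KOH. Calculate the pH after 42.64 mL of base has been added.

n(acid) = 0.2359 x 0.02140 = 0.005048 mol; n(KOH) added = 0.1728 x 0.04264 = 0.007368 mol.
Base is in excess by 0.007368 - 0.005048 = 0.002320 mol in a total volume of 0.06404 L.
[OH^-] = 0.002320/0.06404 = 0.03623 M, so pOH = 1.44 and pH = 14.00 - 1.44 = 12.56.

12.56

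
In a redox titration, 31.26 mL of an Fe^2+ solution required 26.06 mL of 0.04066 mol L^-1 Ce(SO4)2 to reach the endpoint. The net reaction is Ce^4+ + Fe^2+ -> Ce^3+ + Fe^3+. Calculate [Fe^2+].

n(Ce(SO4)2) = 0.04066 x 0.02606 = 0.001060 mol.
From the balanced equation, 1 mol Ce(SO4)2 reacts with 1 mol Fe^2+, so n(Fe^2+) = 0.001060 x 1/1 = 0.001060 mol.
[Fe^2+] = 0.001060 / 0.03126 L = 0.0339 M.

0.0339 M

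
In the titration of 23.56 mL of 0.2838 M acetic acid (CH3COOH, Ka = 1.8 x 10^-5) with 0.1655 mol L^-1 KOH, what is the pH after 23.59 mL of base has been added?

Initial n(CH3COOH) = 0.2838 x 0.02356 = 0.006686 mol.
n(KOH) added = 0.1655 x 0.02359 = 0.003904 mol, converting that many moles of CH3COOH to CH3COO-.
Remaining n(CH3COOH) = 0.002782 mol; n(CH3COO-) = 0.003904 mol.
By Henderson-Hasselbalch, pH = pKa + log([A^-]/[HA]) = 4.74 + log(0.003904/0.002782) = 4.74 + (+0.15) = 4.89.

4.89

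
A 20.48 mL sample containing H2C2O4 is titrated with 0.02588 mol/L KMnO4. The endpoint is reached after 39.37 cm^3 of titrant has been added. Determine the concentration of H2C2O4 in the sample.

n(KMnO4) = 0.02588 x 0.03937 = 0.001019 mol.
From the balanced equation, 2 mol KMnO4 reacts with 5 mol H2C2O4, so n(H2C2O4) = 0.001019 x 5/2 = 0.002547 mol.
[H2C2O4] = 0.002547 / 0.02048 L = 0.124 M.

0.124 M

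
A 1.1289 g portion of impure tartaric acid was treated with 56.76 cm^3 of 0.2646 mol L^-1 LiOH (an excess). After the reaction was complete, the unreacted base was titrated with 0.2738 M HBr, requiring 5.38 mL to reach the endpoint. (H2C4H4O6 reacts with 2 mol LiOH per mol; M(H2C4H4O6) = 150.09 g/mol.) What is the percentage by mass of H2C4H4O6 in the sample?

Total n(LiOH) added = 0.2646 x 0.05676 = 0.01502 mol.
n(HBr) used = 0.2738 x 0.005380 = 0.001473 mol, which equals the excess n(LiOH).
So n(LiOH) consumed by the sample = 0.01502 - 0.001473 = 0.01355 mol.
n(H2C4H4O6) = 0.01355 / 2 = 0.006773 mol.
mass H2C4H4O6 = 0.006773 x 150.09 = 1.017 g, so %H2C4H4O6 = 1.017/1.1289 x 100 = 90.0%.

90.0%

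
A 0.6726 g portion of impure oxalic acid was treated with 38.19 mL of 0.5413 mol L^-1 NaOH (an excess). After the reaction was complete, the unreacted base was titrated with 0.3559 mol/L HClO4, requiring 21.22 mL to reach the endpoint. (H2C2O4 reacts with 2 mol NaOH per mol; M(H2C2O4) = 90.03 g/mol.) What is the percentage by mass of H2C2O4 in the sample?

Total n(NaOH) added = 0.5413 x 0.03819 = 0.02067 mol.
n(HClO4) used = 0.3559 x 0.02122 = 0.007552 mol, which equals the excess n(NaOH).
So n(NaOH) consumed by the sample = 0.02067 - 0.007552 = 0.01312 mol.
n(H2C2O4) = 0.01312 / 2 = 0.006560 mol.
mass H2C2O4 = 0.006560 x 90.03 = 0.5906 g, so %H2C2O4 = 0.5906/0.6726 x 100 = 87.8%.

87.8%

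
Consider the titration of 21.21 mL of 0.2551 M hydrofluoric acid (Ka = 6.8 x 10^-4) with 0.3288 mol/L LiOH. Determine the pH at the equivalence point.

8.16

n(HF) = 0.2551 x 0.02121 = 0.005411 mol; V(LiOH) at equivalence = 0.005411/0.3288 = 0.01646 L.
At equivalence all the acid is converted to F-; total volume = 0.02121 + 0.01646 = 0.03767 L, so [F-] = 0.005411/0.03767 = 0.1436 M.
Kb = Kw/Ka = 1.0e-14 / 6.8 x 10^-4 = 1.47e-11.
[OH^-] = sqrt(Kb x [F-]) = sqrt(1.47e-11 x 0.1436) = 1.45e-6 M.
pOH = 5.84, so pH = 14.00 - 5.84 = 8.16.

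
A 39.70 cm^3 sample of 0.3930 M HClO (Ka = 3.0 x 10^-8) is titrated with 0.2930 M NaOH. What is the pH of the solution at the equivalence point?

n(HClO) = 0.3930 x 0.03970 = 0.01560 mol; V(NaOH) at equivalence = 0.01560/0.2930 = 0.05325 L.
At equivalence all the acid is converted to ClO-; total volume = 0.03970 + 0.05325 = 0.09295 L, so [ClO-] = 0.01560/0.09295 = 0.1679 M.
Kb = Kw/Ka = 1.0e-14 / 3.0 x 10^-8 = 3.33e-7.
[OH^-] = sqrt(Kb x [ClO-]) = sqrt(3.33e-7 x 0.1679) = 0.000237 M.
pOH = 3.63, so pH = 14.00 - 3.63 = 10.37.

10.37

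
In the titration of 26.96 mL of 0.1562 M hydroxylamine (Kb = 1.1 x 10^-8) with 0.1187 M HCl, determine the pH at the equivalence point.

3.61

n(NH2OH) = 0.1562 x 0.02696 = 0.004211 mol; V(HCl) at equivalence = 0.004211/0.1187 = 0.03548 L.
At equivalence the base is fully converted to NH3OH+; total volume = 0.06244 L, so [NH3OH+] = 0.004211/0.06244 = 0.06745 M.
Ka(NH3OH+) = Kw/Kb = 1.0e-14 / 1.1 x 10^-8 = 9.09e-7.
[H^+] = sqrt(Ka x [NH3OH+]) = sqrt(9.09e-7 x 0.06745) = 0.000248 M.
pH = -log(0.000248) = 3.61.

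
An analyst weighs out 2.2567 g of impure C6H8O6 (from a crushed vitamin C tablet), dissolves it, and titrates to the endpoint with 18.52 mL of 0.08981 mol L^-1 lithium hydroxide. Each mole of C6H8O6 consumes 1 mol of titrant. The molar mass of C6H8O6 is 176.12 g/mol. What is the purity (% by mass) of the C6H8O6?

13.0%

n(LiOH) = 0.08981 x 0.01852 = 0.001663 mol.
n(C6H8O6) = 0.001663 / 1 = 0.001663 mol.
mass of C6H8O6 = 0.001663 x 176.12 = 0.2929 g.
% purity = 0.2929 / 2.2567 x 100 = 13.0%.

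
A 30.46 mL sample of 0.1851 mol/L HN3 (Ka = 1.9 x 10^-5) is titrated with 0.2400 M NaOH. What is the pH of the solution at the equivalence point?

n(HN3) = 0.1851 x 0.03046 = 0.005638 mol; V(NaOH) at equivalence = 0.005638/0.2400 = 0.02349 L.
At equivalence all the acid is converted to N3-; total volume = 0.03046 + 0.02349 = 0.05395 L, so [N3-] = 0.005638/0.05395 = 0.1045 M.
Kb = Kw/Ka = 1.0e-14 / 1.9 x 10^-5 = 5.26e-10.
[OH^-] = sqrt(Kb x [N3-]) = sqrt(5.26e-10 x 0.1045) = 7.42e-6 M.
pOH = 5.13, so pH = 14.00 - 5.13 = 8.87.

8.87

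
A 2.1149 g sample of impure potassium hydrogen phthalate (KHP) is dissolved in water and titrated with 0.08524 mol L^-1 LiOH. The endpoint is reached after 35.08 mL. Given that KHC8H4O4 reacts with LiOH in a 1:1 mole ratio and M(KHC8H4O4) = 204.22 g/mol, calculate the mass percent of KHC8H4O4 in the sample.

28.9%

n(LiOH) = 0.08524 x 0.03508 = 0.002990 mol.
n(KHC8H4O4) = 0.002990 / 1 = 0.002990 mol.
mass of KHC8H4O4 = 0.002990 x 204.22 = 0.6107 g.
% purity = 0.6107 / 2.1149 x 100 = 28.9%.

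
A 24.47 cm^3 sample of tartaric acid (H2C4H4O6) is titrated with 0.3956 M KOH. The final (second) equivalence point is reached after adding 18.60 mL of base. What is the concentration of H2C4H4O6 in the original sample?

0.150 M

n(KOH) = 0.3956 x 0.01860 = 0.007358 mol.
At the final (second) equivalence point, 2 mol OH^- react per mol H2C4H4O6, so n(H2C4H4O6) = 0.007358 / 2 = 0.003679 mol.
[H2C4H4O6] = 0.003679 / 0.02447 L = 0.150 M.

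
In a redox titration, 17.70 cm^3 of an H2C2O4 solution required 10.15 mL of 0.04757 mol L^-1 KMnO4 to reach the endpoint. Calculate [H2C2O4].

n(KMnO4) = 0.04757 x 0.01015 = 0.0004828 mol.
From the balanced equation, 2 mol KMnO4 reacts with 5 mol H2C2O4, so n(H2C2O4) = 0.0004828 x 5/2 = 0.001207 mol.
[H2C2O4] = 0.001207 / 0.01770 L = 0.0682 M.

0.0682 M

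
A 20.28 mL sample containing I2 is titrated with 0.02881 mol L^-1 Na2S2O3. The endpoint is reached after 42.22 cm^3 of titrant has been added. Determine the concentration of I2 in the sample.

0.0300 M

n(Na2S2O3) = 0.02881 x 0.04222 = 0.001216 mol.
From the balanced equation, 2 mol Na2S2O3 reacts with 1 mol I2, so n(I2) = 0.001216 x 1/2 = 0.0006082 mol.
[I2] = 0.0006082 / 0.02028 L = 0.0300 M.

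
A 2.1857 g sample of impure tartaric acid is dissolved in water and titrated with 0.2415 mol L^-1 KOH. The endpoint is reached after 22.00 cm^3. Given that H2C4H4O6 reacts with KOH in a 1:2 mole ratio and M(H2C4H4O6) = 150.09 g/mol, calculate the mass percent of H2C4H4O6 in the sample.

n(KOH) = 0.2415 x 0.02200 = 0.005313 mol.
n(H2C4H4O6) = 0.005313 / 2 = 0.002657 mol.
mass of H2C4H4O6 = 0.002657 x 150.09 = 0.3987 g.
% purity = 0.3987 / 2.1857 x 100 = 18.2%.

18.2%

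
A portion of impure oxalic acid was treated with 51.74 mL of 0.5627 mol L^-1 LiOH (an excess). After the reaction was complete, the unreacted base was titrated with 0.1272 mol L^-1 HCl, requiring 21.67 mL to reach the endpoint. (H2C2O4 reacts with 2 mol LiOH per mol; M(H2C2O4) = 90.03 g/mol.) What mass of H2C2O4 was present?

Total n(LiOH) added = 0.5627 x 0.05174 = 0.02911 mol.
n(HCl) used = 0.1272 x 0.02167 = 0.002756 mol, which equals the excess n(LiOH).
So n(LiOH) consumed by the sample = 0.02911 - 0.002756 = 0.02636 mol.
n(H2C2O4) = 0.02636 / 2 = 0.01318 mol.
mass = 0.01318 mol x 90.03 g/mol = 1.19 g.

1.19 g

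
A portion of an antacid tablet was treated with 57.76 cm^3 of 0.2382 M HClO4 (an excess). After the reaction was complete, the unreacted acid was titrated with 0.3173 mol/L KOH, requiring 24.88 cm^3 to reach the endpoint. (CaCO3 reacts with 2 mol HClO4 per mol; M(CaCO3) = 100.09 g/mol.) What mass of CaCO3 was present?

Total n(HClO4) added = 0.2382 x 0.05776 = 0.01376 mol.
n(KOH) used = 0.3173 x 0.02488 = 0.007894 mol, which equals the excess n(HClO4).
So n(HClO4) consumed by the sample = 0.01376 - 0.007894 = 0.005864 mol.
n(CaCO3) = 0.005864 / 2 = 0.002932 mol.
mass = 0.002932 mol x 100.09 g/mol = 0.293 g.

0.293 g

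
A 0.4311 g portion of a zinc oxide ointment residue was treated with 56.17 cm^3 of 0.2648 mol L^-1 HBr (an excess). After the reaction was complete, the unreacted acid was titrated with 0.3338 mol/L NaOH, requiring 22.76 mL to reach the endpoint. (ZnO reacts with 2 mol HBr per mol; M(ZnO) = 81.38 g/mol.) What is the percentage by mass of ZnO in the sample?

Total n(HBr) added = 0.2648 x 0.05617 = 0.01487 mol.
n(NaOH) used = 0.3338 x 0.02276 = 0.007597 mol, which equals the excess n(HBr).
So n(HBr) consumed by the sample = 0.01487 - 0.007597 = 0.007277 mol.
n(ZnO) = 0.007277 / 2 = 0.003638 mol.
mass ZnO = 0.003638 x 81.38 = 0.2961 g, so %ZnO = 0.2961/0.4311 x 100 = 68.7%.

68.7%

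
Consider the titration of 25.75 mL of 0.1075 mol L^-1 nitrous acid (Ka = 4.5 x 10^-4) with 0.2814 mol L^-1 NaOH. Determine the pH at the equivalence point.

8.12

n(HNO2) = 0.1075 x 0.02575 = 0.002768 mol; V(NaOH) at equivalence = 0.002768/0.2814 = 0.009837 L.
At equivalence all the acid is converted to NO2-; total volume = 0.02575 + 0.009837 = 0.03559 L, so [NO2-] = 0.002768/0.03559 = 0.07778 M.
Kb = Kw/Ka = 1.0e-14 / 4.5 x 10^-4 = 2.22e-11.
[OH^-] = sqrt(Kb x [NO2-]) = sqrt(2.22e-11 x 0.07778) = 1.31e-6 M.
pOH = 5.88, so pH = 14.00 - 5.88 = 8.12.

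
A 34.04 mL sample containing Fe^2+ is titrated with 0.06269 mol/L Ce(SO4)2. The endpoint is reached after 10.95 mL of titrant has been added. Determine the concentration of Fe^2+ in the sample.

0.0202 M

n(Ce(SO4)2) = 0.06269 x 0.01095 = 0.0006865 mol.
From the balanced equation, 1 mol Ce(SO4)2 reacts with 1 mol Fe^2+, so n(Fe^2+) = 0.0006865 x 1/1 = 0.0006865 mol.
[Fe^2+] = 0.0006865 / 0.03404 L = 0.0202 M.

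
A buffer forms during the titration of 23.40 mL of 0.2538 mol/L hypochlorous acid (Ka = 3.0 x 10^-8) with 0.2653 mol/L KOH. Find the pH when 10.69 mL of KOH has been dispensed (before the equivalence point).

Initial n(HClO) = 0.2538 x 0.02340 = 0.005939 mol.
n(KOH) added = 0.2653 x 0.01069 = 0.002836 mol, converting that many moles of HClO to ClO-.
Remaining n(HClO) = 0.003103 mol; n(ClO-) = 0.002836 mol.
By Henderson-Hasselbalch, pH = pKa + log([A^-]/[HA]) = 7.52 + log(0.002836/0.003103) = 7.52 + (-0.04) = 7.48.

7.48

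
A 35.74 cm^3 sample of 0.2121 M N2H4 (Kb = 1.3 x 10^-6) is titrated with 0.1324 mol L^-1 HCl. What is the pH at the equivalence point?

4.60

n(N2H4) = 0.2121 x 0.03574 = 0.007580 mol; V(HCl) at equivalence = 0.007580/0.1324 = 0.05725 L.
At equivalence the base is fully converted to N2H5+; total volume = 0.09299 L, so [N2H5+] = 0.007580/0.09299 = 0.08152 M.
Ka(N2H5+) = Kw/Kb = 1.0e-14 / 1.3 x 10^-6 = 7.69e-9.
[H^+] = sqrt(Ka x [N2H5+]) = sqrt(7.69e-9 x 0.08152) = 2.50e-5 M.
pH = -log(2.50e-5) = 4.60.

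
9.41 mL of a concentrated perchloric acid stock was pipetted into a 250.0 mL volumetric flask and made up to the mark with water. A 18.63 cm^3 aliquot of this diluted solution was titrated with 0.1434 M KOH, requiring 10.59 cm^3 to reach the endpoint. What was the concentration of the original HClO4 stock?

2.17 M

n(KOH) = 0.1434 x 0.01059 = 0.001519 mol.
n(HClO4) in the aliquot = 0.001519 mol.
[diluted HClO4] = 0.001519 / 0.01863 = 0.08151 M.
Dilution factor = 250.0/9.410 = 26.57, so [stock] = 0.08151 x 26.57 = 2.17 M.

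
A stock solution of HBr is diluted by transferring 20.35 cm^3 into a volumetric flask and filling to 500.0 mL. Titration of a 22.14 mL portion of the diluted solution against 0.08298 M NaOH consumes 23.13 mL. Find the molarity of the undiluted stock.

n(NaOH) = 0.08298 x 0.02313 = 0.001919 mol.
n(HBr) in the aliquot = 0.001919 mol.
[diluted HBr] = 0.001919 / 0.02214 = 0.08669 M.
Dilution factor = 500.0/20.35 = 24.57, so [stock] = 0.08669 x 24.57 = 2.13 M.

2.13 M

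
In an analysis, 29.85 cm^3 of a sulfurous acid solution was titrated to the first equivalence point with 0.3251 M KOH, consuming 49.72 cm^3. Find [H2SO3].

0.542 M

n(KOH) = 0.3251 x 0.04972 = 0.01616 mol.
At the first equivalence point, 1 mol OH^- react per mol H2SO3, so n(H2SO3) = 0.01616 / 1 = 0.01616 mol.
[H2SO3] = 0.01616 / 0.02985 L = 0.542 M.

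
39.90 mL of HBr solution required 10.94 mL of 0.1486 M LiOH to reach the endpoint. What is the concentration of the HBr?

n(LiOH) delivered = 0.1486 x 0.01094 = 0.001626 mol.
For a 1:1 reaction, n(HBr) = 0.001626 mol.
[HBr] = 0.001626 mol / 0.03990 L = 0.0407 M.

0.0407 M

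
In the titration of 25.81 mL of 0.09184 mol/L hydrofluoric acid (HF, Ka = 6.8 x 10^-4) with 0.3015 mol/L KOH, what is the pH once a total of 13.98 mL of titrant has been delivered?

n(acid) = 0.09184 x 0.02581 = 0.002370 mol; n(KOH) added = 0.3015 x 0.01398 = 0.004215 mol.
Base is in excess by 0.004215 - 0.002370 = 0.001845 mol in a total volume of 0.03979 L.
[OH^-] = 0.001845/0.03979 = 0.04636 M, so pOH = 1.33 and pH = 14.00 - 1.33 = 12.67.

12.67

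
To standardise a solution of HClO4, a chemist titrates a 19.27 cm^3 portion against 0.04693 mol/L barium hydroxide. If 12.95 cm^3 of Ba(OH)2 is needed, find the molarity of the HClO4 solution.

n(Ba(OH)2) delivered = 0.04693 x 0.01295 = 0.0006077 mol.
The reaction is 2 HClO4 + 1 Ba(OH)2, so n(HClO4) = 0.0006077 x 2/1 = 0.001215 mol.
[HClO4] = 0.001215 mol / 0.01927 L = 0.0631 M.

0.0631 M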